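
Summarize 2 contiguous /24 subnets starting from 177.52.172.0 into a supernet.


Original prefix: /24
Number of subnets: 2 = 2^1
New prefix = 24 - 1 = 23
Supernet: 177.52.172.0/23


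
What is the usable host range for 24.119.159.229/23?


Network: 24.119.158.0
Broadcast: 24.119.159.255
First usable = network + 1
Last usable = broadcast - 1
Range: 24.119.158.1 to 24.119.159.254


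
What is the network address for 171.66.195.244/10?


IP:   10101011.01000010.11000011.11110100
Mask: 11111111.11000000.00000000.00000000
AND operation:
Net:  10101011.01000000.00000000.00000000
Network: 171.64.0.0/10


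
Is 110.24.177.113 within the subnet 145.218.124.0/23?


Subnet network: 145.218.124.0
Test IP AND mask: 110.24.176.0
No, 110.24.177.113 is not in 145.218.124.0/23


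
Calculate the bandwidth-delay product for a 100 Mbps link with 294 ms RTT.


BDP = bandwidth * RTT
= 100 Mbps * 294 ms
= 100 * 1e6 * 294 / 1000 bits
= 29400000 bits
= 3675000 bytes
= 3588.8672 KB
BDP = 29400000 bits (3675000 bytes)


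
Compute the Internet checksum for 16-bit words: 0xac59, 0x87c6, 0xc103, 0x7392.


Sum all words (with carry folding):
+ 0xac59 = 0xac59
+ 0x87c6 = 0x3420
+ 0xc103 = 0xf523
+ 0x7392 = 0x68b6
One's complement: ~0x68b6
Checksum = 0x9749


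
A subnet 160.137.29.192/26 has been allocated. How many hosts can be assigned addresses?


Host bits = 32 - 26 = 6
Total addresses = 2^6 = 64
Usable = total - 2 (network and broadcast)
Usable hosts: 62


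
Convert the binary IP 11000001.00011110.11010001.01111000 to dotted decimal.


11000001 = 193
00011110 = 30
11010001 = 209
01111000 = 120
IP: 193.30.209.120


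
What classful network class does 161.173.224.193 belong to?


First octet: 161
Binary: 10100001
10xxxxxx -> Class B (128-191)
Class B, default mask 255.255.0.0 (/16)


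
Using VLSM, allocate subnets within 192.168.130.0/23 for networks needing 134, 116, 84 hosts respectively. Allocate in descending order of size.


134 hosts -> /24 (254 usable): 192.168.130.0/24
116 hosts -> /25 (126 usable): 192.168.131.0/25
84 hosts -> /25 (126 usable): 192.168.131.128/25
Allocation: 192.168.130.0/24 (134 hosts, 254 usable); 192.168.131.0/25 (116 hosts, 126 usable); 192.168.131.128/25 (84 hosts, 126 usable)


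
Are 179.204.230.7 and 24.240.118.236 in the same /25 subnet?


Mask: 255.255.255.128
179.204.230.7 AND mask = 179.204.230.0
24.240.118.236 AND mask = 24.240.118.128
No, different subnets (179.204.230.0 vs 24.240.118.128)


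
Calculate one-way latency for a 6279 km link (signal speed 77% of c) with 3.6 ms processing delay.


Speed = 0.77 * 3e5 km/s = 231000 km/s
Propagation delay = 6279 / 231000 = 0.0272 s = 27.1818 ms
Processing delay = 3.6 ms
Total one-way latency = 30.7818 ms


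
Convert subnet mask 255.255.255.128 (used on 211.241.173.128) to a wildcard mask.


Subnet mask: 255.255.255.128
Wildcard = 255.255.255.255 - subnet mask
255 - 255 = 0
255 - 255 = 0
255 - 255 = 0
255 - 128 = 127
Wildcard: 0.0.0.127


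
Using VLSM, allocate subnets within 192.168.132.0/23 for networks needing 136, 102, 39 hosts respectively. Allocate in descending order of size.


136 hosts -> /24 (254 usable): 192.168.132.0/24
102 hosts -> /25 (126 usable): 192.168.133.0/25
39 hosts -> /26 (62 usable): 192.168.133.128/26
Allocation: 192.168.132.0/24 (136 hosts, 254 usable); 192.168.133.0/25 (102 hosts, 126 usable); 192.168.133.128/26 (39 hosts, 62 usable)


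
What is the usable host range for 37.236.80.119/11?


Network: 37.224.0.0
Broadcast: 37.255.255.255
First usable = network + 1
Last usable = broadcast - 1
Range: 37.224.0.1 to 37.255.255.254


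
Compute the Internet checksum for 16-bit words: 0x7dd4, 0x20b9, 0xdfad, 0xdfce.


Sum all words (with carry folding):
+ 0x7dd4 = 0x7dd4
+ 0x20b9 = 0x9e8d
+ 0xdfad = 0x7e3b
+ 0xdfce = 0x5e0a
One's complement: ~0x5e0a
Checksum = 0xa1f5


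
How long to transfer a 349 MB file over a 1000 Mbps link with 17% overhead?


Effective throughput = 1000 * (1 - 17/100) = 830 Mbps
File size in Mb = 349 * 8 = 2792 Mb
Time = 2792 / 830
Time = 3.3639 seconds


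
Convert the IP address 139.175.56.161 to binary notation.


139 = 10001011
175 = 10101111
56 = 00111000
161 = 10100001
Binary: 10001011.10101111.00111000.10100001


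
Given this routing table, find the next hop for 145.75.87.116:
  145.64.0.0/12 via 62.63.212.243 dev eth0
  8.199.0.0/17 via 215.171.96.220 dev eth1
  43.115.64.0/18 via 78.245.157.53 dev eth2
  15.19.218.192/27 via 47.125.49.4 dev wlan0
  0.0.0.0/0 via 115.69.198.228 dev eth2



Longest prefix match for 145.75.87.116:
  /12 145.64.0.0: MATCH
  /17 8.199.0.0: no
  /18 43.115.64.0: no
  /27 15.19.218.192: no
  /0 0.0.0.0: MATCH
Selected: next-hop 62.63.212.243 via eth0 (matched /12)


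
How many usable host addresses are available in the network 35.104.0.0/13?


Host bits = 32 - 13 = 19
Total addresses = 2^19 = 524288
Usable = total - 2 (network and broadcast)
Usable hosts: 524286


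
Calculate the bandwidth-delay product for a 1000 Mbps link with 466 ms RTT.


BDP = bandwidth * RTT
= 1000 Mbps * 466 ms
= 1000 * 1e6 * 466 / 1000 bits
= 466000000 bits
= 58250000 bytes
= 56884.7656 KB
BDP = 466000000 bits (58250000 bytes)


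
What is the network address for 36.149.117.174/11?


IP:   00100100.10010101.01110101.10101110
Mask: 11111111.11100000.00000000.00000000
AND operation:
Net:  00100100.10000000.00000000.00000000
Network: 36.128.0.0/11


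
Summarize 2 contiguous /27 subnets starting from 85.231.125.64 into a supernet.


Original prefix: /27
Number of subnets: 2 = 2^1
New prefix = 27 - 1 = 26
Supernet: 85.231.125.64/26


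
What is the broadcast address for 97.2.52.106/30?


Network: 97.2.52.104/30
Host bits = 2
Set all host bits to 1:
Broadcast: 97.2.52.107


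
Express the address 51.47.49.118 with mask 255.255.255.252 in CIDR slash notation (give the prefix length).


Binary: 11111111.11111111.11111111.11111100
Count leading 1s
Prefix: /30


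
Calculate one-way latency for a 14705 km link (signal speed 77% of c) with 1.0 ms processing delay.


Speed = 0.77 * 3e5 km/s = 231000 km/s
Propagation delay = 14705 / 231000 = 0.0637 s = 63.658 ms
Processing delay = 1.0 ms
Total one-way latency = 64.658 ms


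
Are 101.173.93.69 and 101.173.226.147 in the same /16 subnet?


Mask: 255.255.0.0
101.173.93.69 AND mask = 101.173.0.0
101.173.226.147 AND mask = 101.173.0.0
Yes, same subnet (101.173.0.0)


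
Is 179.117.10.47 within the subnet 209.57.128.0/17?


Subnet network: 209.57.128.0
Test IP AND mask: 179.117.0.0
No, 179.117.10.47 is not in 209.57.128.0/17


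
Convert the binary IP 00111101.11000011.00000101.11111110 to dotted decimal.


00111101 = 61
11000011 = 195
00000101 = 5
11111110 = 254
IP: 61.195.5.254


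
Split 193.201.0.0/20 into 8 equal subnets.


New prefix = 20 + 3 = 23
Each subnet has 512 addresses
  193.201.0.0/23
  193.201.2.0/23
  193.201.4.0/23
  193.201.6.0/23
  193.201.8.0/23
  193.201.10.0/23
  193.201.12.0/23
  193.201.14.0/23
Subnets: 193.201.0.0/23, 193.201.2.0/23, 193.201.4.0/23, 193.201.6.0/23, 193.201.8.0/23, 193.201.10.0/23, 193.201.12.0/23, 193.201.14.0/23


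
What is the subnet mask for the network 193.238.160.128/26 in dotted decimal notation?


/26 means 26 network bits, 6 host bits
Binary: 11111111111111111111111111000000
Mask: 255.255.255.192


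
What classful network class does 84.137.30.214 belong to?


First octet: 84
Binary: 01010100
0xxxxxxx -> Class A (1-126)
Class A, default mask 255.0.0.0 (/8)


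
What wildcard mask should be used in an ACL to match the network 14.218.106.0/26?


Subnet mask: 255.255.255.192
Wildcard = 255.255.255.255 - subnet mask
255 - 255 = 0
255 - 255 = 0
255 - 255 = 0
255 - 192 = 63
Wildcard: 0.0.0.63


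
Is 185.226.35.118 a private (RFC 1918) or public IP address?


RFC 1918 private ranges:
  10.0.0.0/8 (10.0.0.0 - 10.255.255.255)
  172.16.0.0/12 (172.16.0.0 - 172.31.255.255)
  192.168.0.0/16 (192.168.0.0 - 192.168.255.255)
Public (not in any RFC 1918 range)


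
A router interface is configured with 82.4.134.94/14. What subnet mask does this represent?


/14 means 14 network bits, 18 host bits
Binary: 11111111111111000000000000000000
Mask: 255.252.0.0


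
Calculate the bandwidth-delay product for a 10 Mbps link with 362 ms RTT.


BDP = bandwidth * RTT
= 10 Mbps * 362 ms
= 10 * 1e6 * 362 / 1000 bits
= 3620000 bits
= 452500 bytes
= 441.8945 KB
BDP = 3620000 bits (452500 bytes)


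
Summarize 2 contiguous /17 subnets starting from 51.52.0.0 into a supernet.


Original prefix: /17
Number of subnets: 2 = 2^1
New prefix = 17 - 1 = 16
Supernet: 51.52.0.0/16


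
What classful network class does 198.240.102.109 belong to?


First octet: 198
Binary: 11000110
110xxxxx -> Class C (192-223)
Class C, default mask 255.255.255.0 (/24)


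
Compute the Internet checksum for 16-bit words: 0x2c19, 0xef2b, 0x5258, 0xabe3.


Sum all words (with carry folding):
+ 0x2c19 = 0x2c19
+ 0xef2b = 0x1b45
+ 0x5258 = 0x6d9d
+ 0xabe3 = 0x1981
One's complement: ~0x1981
Checksum = 0xe67e


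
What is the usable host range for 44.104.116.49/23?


Network: 44.104.116.0
Broadcast: 44.104.117.255
First usable = network + 1
Last usable = broadcast - 1
Range: 44.104.116.1 to 44.104.117.254


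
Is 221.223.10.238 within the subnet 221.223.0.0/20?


Subnet network: 221.223.0.0
Test IP AND mask: 221.223.0.0
Yes, 221.223.10.238 is in 221.223.0.0/20


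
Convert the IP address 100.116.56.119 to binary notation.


100 = 01100100
116 = 01110100
56 = 00111000
119 = 01110111
Binary: 01100100.01110100.00111000.01110111


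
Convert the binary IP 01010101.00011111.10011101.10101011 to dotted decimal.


01010101 = 85
00011111 = 31
10011101 = 157
10101011 = 171
IP: 85.31.157.171


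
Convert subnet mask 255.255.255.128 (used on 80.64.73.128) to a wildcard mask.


Subnet mask: 255.255.255.128
Wildcard = 255.255.255.255 - subnet mask
255 - 255 = 0
255 - 255 = 0
255 - 255 = 0
255 - 128 = 127
Wildcard: 0.0.0.127


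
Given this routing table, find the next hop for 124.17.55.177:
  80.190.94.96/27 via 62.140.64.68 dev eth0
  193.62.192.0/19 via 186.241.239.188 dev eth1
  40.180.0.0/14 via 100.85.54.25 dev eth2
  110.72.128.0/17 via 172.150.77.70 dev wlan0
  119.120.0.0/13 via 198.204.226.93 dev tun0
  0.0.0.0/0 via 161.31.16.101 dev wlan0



Longest prefix match for 124.17.55.177:
  /27 80.190.94.96: no
  /19 193.62.192.0: no
  /14 40.180.0.0: no
  /17 110.72.128.0: no
  /13 119.120.0.0: no
  /0 0.0.0.0: MATCH
Selected: next-hop 161.31.16.101 via wlan0 (matched /0)


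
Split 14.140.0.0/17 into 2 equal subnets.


New prefix = 17 + 1 = 18
Each subnet has 16384 addresses
  14.140.0.0/18
  14.140.64.0/18
Subnets: 14.140.0.0/18, 14.140.64.0/18


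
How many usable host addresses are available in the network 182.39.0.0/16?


Host bits = 32 - 16 = 16
Total addresses = 2^16 = 65536
Usable = total - 2 (network and broadcast)
Usable hosts: 65534


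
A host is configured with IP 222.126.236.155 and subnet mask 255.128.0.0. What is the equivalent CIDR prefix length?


Binary: 11111111.10000000.00000000.00000000
Count leading 1s
Prefix: /9


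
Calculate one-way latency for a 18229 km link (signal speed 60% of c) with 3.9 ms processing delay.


Speed = 0.6 * 3e5 km/s = 180000 km/s
Propagation delay = 18229 / 180000 = 0.1013 s = 101.2722 ms
Processing delay = 3.9 ms
Total one-way latency = 105.1722 ms


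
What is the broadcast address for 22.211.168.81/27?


Network: 22.211.168.64/27
Host bits = 5
Set all host bits to 1:
Broadcast: 22.211.168.95


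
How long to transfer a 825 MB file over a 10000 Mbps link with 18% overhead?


Effective throughput = 10000 * (1 - 18/100) = 8200 Mbps
File size in Mb = 825 * 8 = 6600 Mb
Time = 6600 / 8200
Time = 0.8049 seconds


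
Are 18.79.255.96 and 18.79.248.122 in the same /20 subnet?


Mask: 255.255.240.0
18.79.255.96 AND mask = 18.79.240.0
18.79.248.122 AND mask = 18.79.240.0
Yes, same subnet (18.79.240.0)


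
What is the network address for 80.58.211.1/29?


IP:   01010000.00111010.11010011.00000001
Mask: 11111111.11111111.11111111.11111000
AND operation:
Net:  01010000.00111010.11010011.00000000
Network: 80.58.211.0/29


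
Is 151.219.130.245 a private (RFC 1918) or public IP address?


RFC 1918 private ranges:
  10.0.0.0/8 (10.0.0.0 - 10.255.255.255)
  172.16.0.0/12 (172.16.0.0 - 172.31.255.255)
  192.168.0.0/16 (192.168.0.0 - 192.168.255.255)
Public (not in any RFC 1918 range)


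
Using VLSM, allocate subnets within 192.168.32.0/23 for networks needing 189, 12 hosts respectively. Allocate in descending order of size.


189 hosts -> /24 (254 usable): 192.168.32.0/24
12 hosts -> /28 (14 usable): 192.168.33.0/28
Allocation: 192.168.32.0/24 (189 hosts, 254 usable); 192.168.33.0/28 (12 hosts, 14 usable)


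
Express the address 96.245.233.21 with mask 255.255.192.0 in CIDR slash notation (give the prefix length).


Binary: 11111111.11111111.11000000.00000000
Count leading 1s
Prefix: /18


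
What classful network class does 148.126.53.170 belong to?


First octet: 148
Binary: 10010100
10xxxxxx -> Class B (128-191)
Class B, default mask 255.255.0.0 (/16)


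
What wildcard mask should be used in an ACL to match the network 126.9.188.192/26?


Subnet mask: 255.255.255.192
Wildcard = 255.255.255.255 - subnet mask
255 - 255 = 0
255 - 255 = 0
255 - 255 = 0
255 - 192 = 63
Wildcard: 0.0.0.63


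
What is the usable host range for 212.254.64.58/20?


Network: 212.254.64.0
Broadcast: 212.254.79.255
First usable = network + 1
Last usable = broadcast - 1
Range: 212.254.64.1 to 212.254.79.254


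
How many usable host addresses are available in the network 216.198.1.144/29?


Host bits = 32 - 29 = 3
Total addresses = 2^3 = 8
Usable = total - 2 (network and broadcast)
Usable hosts: 6


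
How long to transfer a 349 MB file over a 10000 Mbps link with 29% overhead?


Effective throughput = 10000 * (1 - 29/100) = 7100 Mbps
File size in Mb = 349 * 8 = 2792 Mb
Time = 2792 / 7100
Time = 0.3932 seconds


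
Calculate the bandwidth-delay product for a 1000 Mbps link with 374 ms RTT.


BDP = bandwidth * RTT
= 1000 Mbps * 374 ms
= 1000 * 1e6 * 374 / 1000 bits
= 374000000 bits
= 46750000 bytes
= 45654.2969 KB
BDP = 374000000 bits (46750000 bytes)


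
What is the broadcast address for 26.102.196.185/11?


Network: 26.96.0.0/11
Host bits = 21
Set all host bits to 1:
Broadcast: 26.127.255.255


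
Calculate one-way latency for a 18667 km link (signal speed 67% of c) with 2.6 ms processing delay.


Speed = 0.67 * 3e5 km/s = 201000 km/s
Propagation delay = 18667 / 201000 = 0.0929 s = 92.8706 ms
Processing delay = 2.6 ms
Total one-way latency = 95.4706 ms


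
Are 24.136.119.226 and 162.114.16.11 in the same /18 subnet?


Mask: 255.255.192.0
24.136.119.226 AND mask = 24.136.64.0
162.114.16.11 AND mask = 162.114.0.0
No, different subnets (24.136.64.0 vs 162.114.0.0)


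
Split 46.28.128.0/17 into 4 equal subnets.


New prefix = 17 + 2 = 19
Each subnet has 8192 addresses
  46.28.128.0/19
  46.28.160.0/19
  46.28.192.0/19
  46.28.224.0/19
Subnets: 46.28.128.0/19, 46.28.160.0/19, 46.28.192.0/19, 46.28.224.0/19


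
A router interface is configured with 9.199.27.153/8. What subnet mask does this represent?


/8 means 8 network bits, 24 host bits
Binary: 11111111000000000000000000000000
Mask: 255.0.0.0


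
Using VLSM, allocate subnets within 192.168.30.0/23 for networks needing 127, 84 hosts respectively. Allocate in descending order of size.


127 hosts -> /24 (254 usable): 192.168.30.0/24
84 hosts -> /25 (126 usable): 192.168.31.0/25
Allocation: 192.168.30.0/24 (127 hosts, 254 usable); 192.168.31.0/25 (84 hosts, 126 usable)


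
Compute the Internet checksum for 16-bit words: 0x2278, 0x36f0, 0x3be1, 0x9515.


Sum all words (with carry folding):
+ 0x2278 = 0x2278
+ 0x36f0 = 0x5968
+ 0x3be1 = 0x9549
+ 0x9515 = 0x2a5f
One's complement: ~0x2a5f
Checksum = 0xd5a0


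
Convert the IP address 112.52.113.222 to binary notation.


112 = 01110000
52 = 00110100
113 = 01110001
222 = 11011110
Binary: 01110000.00110100.01110001.11011110


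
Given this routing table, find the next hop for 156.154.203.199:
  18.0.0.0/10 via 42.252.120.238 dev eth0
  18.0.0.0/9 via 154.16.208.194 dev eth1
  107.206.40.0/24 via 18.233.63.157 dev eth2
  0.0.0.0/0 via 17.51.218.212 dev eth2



Longest prefix match for 156.154.203.199:
  /10 18.0.0.0: no
  /9 18.0.0.0: no
  /24 107.206.40.0: no
  /0 0.0.0.0: MATCH
Selected: next-hop 17.51.218.212 via eth2 (matched /0)


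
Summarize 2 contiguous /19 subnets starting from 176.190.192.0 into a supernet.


Original prefix: /19
Number of subnets: 2 = 2^1
New prefix = 19 - 1 = 18
Supernet: 176.190.192.0/18


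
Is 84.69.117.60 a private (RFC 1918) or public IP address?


RFC 1918 private ranges:
  10.0.0.0/8 (10.0.0.0 - 10.255.255.255)
  172.16.0.0/12 (172.16.0.0 - 172.31.255.255)
  192.168.0.0/16 (192.168.0.0 - 192.168.255.255)
Public (not in any RFC 1918 range)


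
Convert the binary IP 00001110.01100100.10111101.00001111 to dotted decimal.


00001110 = 14
01100100 = 100
10111101 = 189
00001111 = 15
IP: 14.100.189.15


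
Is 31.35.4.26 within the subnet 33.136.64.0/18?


Subnet network: 33.136.64.0
Test IP AND mask: 31.35.0.0
No, 31.35.4.26 is not in 33.136.64.0/18


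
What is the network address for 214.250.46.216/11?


IP:   11010110.11111010.00101110.11011000
Mask: 11111111.11100000.00000000.00000000
AND operation:
Net:  11010110.11100000.00000000.00000000
Network: 214.224.0.0/11


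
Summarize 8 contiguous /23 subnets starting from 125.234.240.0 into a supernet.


Original prefix: /23
Number of subnets: 8 = 2^3
New prefix = 23 - 3 = 20
Supernet: 125.234.240.0/20


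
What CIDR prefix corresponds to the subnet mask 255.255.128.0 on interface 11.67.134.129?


Binary: 11111111.11111111.10000000.00000000
Count leading 1s
Prefix: /17


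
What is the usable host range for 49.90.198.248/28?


Network: 49.90.198.240
Broadcast: 49.90.198.255
First usable = network + 1
Last usable = broadcast - 1
Range: 49.90.198.241 to 49.90.198.254


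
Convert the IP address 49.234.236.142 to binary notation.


49 = 00110001
234 = 11101010
236 = 11101100
142 = 10001110
Binary: 00110001.11101010.11101100.10001110


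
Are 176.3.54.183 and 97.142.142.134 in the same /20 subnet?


Mask: 255.255.240.0
176.3.54.183 AND mask = 176.3.48.0
97.142.142.134 AND mask = 97.142.128.0
No, different subnets (176.3.48.0 vs 97.142.128.0)


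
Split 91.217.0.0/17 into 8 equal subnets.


New prefix = 17 + 3 = 20
Each subnet has 4096 addresses
  91.217.0.0/20
  91.217.16.0/20
  91.217.32.0/20
  91.217.48.0/20
  91.217.64.0/20
  91.217.80.0/20
  91.217.96.0/20
  91.217.112.0/20
Subnets: 91.217.0.0/20, 91.217.16.0/20, 91.217.32.0/20, 91.217.48.0/20, 91.217.64.0/20, 91.217.80.0/20, 91.217.96.0/20, 91.217.112.0/20


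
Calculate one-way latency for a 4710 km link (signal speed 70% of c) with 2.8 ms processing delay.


Speed = 0.7 * 3e5 km/s = 210000 km/s
Propagation delay = 4710 / 210000 = 0.0224 s = 22.4286 ms
Processing delay = 2.8 ms
Total one-way latency = 25.2286 ms


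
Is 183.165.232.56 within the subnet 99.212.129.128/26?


Subnet network: 99.212.129.128
Test IP AND mask: 183.165.232.0
No, 183.165.232.56 is not in 99.212.129.128/26


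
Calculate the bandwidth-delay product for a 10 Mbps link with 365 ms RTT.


BDP = bandwidth * RTT
= 10 Mbps * 365 ms
= 10 * 1e6 * 365 / 1000 bits
= 3650000 bits
= 456250 bytes
= 445.5566 KB
BDP = 3650000 bits (456250 bytes)


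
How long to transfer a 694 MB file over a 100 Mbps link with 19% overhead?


Effective throughput = 100 * (1 - 19/100) = 81 Mbps
File size in Mb = 694 * 8 = 5552 Mb
Time = 5552 / 81
Time = 68.5432 seconds


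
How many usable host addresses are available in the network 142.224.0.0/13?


Host bits = 32 - 13 = 19
Total addresses = 2^19 = 524288
Usable = total - 2 (network and broadcast)
Usable hosts: 524286


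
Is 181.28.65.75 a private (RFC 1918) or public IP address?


RFC 1918 private ranges:
  10.0.0.0/8 (10.0.0.0 - 10.255.255.255)
  172.16.0.0/12 (172.16.0.0 - 172.31.255.255)
  192.168.0.0/16 (192.168.0.0 - 192.168.255.255)
Public (not in any RFC 1918 range)


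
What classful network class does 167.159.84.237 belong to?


First octet: 167
Binary: 10100111
10xxxxxx -> Class B (128-191)
Class B, default mask 255.255.0.0 (/16)


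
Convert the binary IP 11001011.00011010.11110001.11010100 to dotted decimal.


11001011 = 203
00011010 = 26
11110001 = 241
11010100 = 212
IP: 203.26.241.212


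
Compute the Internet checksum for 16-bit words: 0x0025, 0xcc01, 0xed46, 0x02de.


Sum all words (with carry folding):
+ 0x0025 = 0x0025
+ 0xcc01 = 0xcc26
+ 0xed46 = 0xb96d
+ 0x02de = 0xbc4b
One's complement: ~0xbc4b
Checksum = 0x43b4


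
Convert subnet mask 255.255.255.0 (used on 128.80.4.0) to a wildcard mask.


Subnet mask: 255.255.255.0
Wildcard = 255.255.255.255 - subnet mask
255 - 255 = 0
255 - 255 = 0
255 - 255 = 0
255 - 0 = 255
Wildcard: 0.0.0.255


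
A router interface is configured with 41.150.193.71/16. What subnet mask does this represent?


/16 means 16 network bits, 16 host bits
Binary: 11111111111111110000000000000000
Mask: 255.255.0.0


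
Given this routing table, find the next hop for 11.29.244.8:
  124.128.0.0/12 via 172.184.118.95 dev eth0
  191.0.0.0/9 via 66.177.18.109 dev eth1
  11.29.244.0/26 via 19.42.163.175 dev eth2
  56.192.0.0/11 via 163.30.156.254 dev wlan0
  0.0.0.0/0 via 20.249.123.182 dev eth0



Longest prefix match for 11.29.244.8:
  /12 124.128.0.0: no
  /9 191.0.0.0: no
  /26 11.29.244.0: MATCH
  /11 56.192.0.0: no
  /0 0.0.0.0: MATCH
Selected: next-hop 19.42.163.175 via eth2 (matched /26)


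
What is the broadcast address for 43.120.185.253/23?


Network: 43.120.184.0/23
Host bits = 9
Set all host bits to 1:
Broadcast: 43.120.185.255


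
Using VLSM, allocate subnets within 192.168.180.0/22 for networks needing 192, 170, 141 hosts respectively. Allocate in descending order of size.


192 hosts -> /24 (254 usable): 192.168.180.0/24
170 hosts -> /24 (254 usable): 192.168.181.0/24
141 hosts -> /24 (254 usable): 192.168.182.0/24
Allocation: 192.168.180.0/24 (192 hosts, 254 usable); 192.168.181.0/24 (170 hosts, 254 usable); 192.168.182.0/24 (141 hosts, 254 usable)


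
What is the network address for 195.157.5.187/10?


IP:   11000011.10011101.00000101.10111011
Mask: 11111111.11000000.00000000.00000000
AND operation:
Net:  11000011.10000000.00000000.00000000
Network: 195.128.0.0/10


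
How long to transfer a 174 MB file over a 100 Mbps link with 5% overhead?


Effective throughput = 100 * (1 - 5/100) = 95 Mbps
File size in Mb = 174 * 8 = 1392 Mb
Time = 1392 / 95
Time = 14.6526 seconds


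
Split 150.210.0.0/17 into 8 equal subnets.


New prefix = 17 + 3 = 20
Each subnet has 4096 addresses
  150.210.0.0/20
  150.210.16.0/20
  150.210.32.0/20
  150.210.48.0/20
  150.210.64.0/20
  150.210.80.0/20
  150.210.96.0/20
  150.210.112.0/20
Subnets: 150.210.0.0/20, 150.210.16.0/20, 150.210.32.0/20, 150.210.48.0/20, 150.210.64.0/20, 150.210.80.0/20, 150.210.96.0/20, 150.210.112.0/20


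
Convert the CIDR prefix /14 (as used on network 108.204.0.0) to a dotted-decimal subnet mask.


/14 means 14 network bits, 18 host bits
Binary: 11111111111111000000000000000000
Mask: 255.252.0.0


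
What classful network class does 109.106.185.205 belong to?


First octet: 109
Binary: 01101101
0xxxxxxx -> Class A (1-126)
Class A, default mask 255.0.0.0 (/8)


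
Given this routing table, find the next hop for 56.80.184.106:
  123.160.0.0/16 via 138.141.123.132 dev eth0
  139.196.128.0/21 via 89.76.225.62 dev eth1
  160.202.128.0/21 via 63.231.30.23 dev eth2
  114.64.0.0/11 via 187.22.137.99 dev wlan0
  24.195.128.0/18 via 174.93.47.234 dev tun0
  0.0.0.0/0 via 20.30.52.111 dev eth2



Longest prefix match for 56.80.184.106:
  /16 123.160.0.0: no
  /21 139.196.128.0: no
  /21 160.202.128.0: no
  /11 114.64.0.0: no
  /18 24.195.128.0: no
  /0 0.0.0.0: MATCH
Selected: next-hop 20.30.52.111 via eth2 (matched /0)


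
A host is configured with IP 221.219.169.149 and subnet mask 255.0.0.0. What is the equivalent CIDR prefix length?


Binary: 11111111.00000000.00000000.00000000
Count leading 1s
Prefix: /8


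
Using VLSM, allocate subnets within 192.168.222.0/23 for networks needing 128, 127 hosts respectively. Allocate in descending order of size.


128 hosts -> /24 (254 usable): 192.168.222.0/24
127 hosts -> /24 (254 usable): 192.168.223.0/24
Allocation: 192.168.222.0/24 (128 hosts, 254 usable); 192.168.223.0/24 (127 hosts, 254 usable)


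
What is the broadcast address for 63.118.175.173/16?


Network: 63.118.0.0/16
Host bits = 16
Set all host bits to 1:
Broadcast: 63.118.255.255


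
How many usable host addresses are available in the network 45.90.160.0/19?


Host bits = 32 - 19 = 13
Total addresses = 2^13 = 8192
Usable = total - 2 (network and broadcast)
Usable hosts: 8190


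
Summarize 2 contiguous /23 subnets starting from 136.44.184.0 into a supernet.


Original prefix: /23
Number of subnets: 2 = 2^1
New prefix = 23 - 1 = 22
Supernet: 136.44.184.0/22


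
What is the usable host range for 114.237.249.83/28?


Network: 114.237.249.80
Broadcast: 114.237.249.95
First usable = network + 1
Last usable = broadcast - 1
Range: 114.237.249.81 to 114.237.249.94


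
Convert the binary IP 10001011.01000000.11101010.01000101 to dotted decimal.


10001011 = 139
01000000 = 64
11101010 = 234
01000101 = 69
IP: 139.64.234.69


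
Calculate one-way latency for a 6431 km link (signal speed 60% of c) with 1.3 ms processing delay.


Speed = 0.6 * 3e5 km/s = 180000 km/s
Propagation delay = 6431 / 180000 = 0.0357 s = 35.7278 ms
Processing delay = 1.3 ms
Total one-way latency = 37.0278 ms


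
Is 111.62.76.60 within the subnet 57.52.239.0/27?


Subnet network: 57.52.239.0
Test IP AND mask: 111.62.76.32
No, 111.62.76.60 is not in 57.52.239.0/27


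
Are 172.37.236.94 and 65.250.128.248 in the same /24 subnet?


Mask: 255.255.255.0
172.37.236.94 AND mask = 172.37.236.0
65.250.128.248 AND mask = 65.250.128.0
No, different subnets (172.37.236.0 vs 65.250.128.0)


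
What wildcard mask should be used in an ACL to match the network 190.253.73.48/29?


Subnet mask: 255.255.255.248
Wildcard = 255.255.255.255 - subnet mask
255 - 255 = 0
255 - 255 = 0
255 - 255 = 0
255 - 248 = 7
Wildcard: 0.0.0.7


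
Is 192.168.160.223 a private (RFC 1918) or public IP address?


RFC 1918 private ranges:
  10.0.0.0/8 (10.0.0.0 - 10.255.255.255)
  172.16.0.0/12 (172.16.0.0 - 172.31.255.255)
  192.168.0.0/16 (192.168.0.0 - 192.168.255.255)
Private (in 192.168.0.0/16)


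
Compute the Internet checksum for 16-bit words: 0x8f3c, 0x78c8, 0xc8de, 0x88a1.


Sum all words (with carry folding):
+ 0x8f3c = 0x8f3c
+ 0x78c8 = 0x0805
+ 0xc8de = 0xd0e3
+ 0x88a1 = 0x5985
One's complement: ~0x5985
Checksum = 0xa67a


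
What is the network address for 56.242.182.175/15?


IP:   00111000.11110010.10110110.10101111
Mask: 11111111.11111110.00000000.00000000
AND operation:
Net:  00111000.11110010.00000000.00000000
Network: 56.242.0.0/15


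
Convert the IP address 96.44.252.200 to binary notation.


96 = 01100000
44 = 00101100
252 = 11111100
200 = 11001000
Binary: 01100000.00101100.11111100.11001000


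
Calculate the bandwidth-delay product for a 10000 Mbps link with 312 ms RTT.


BDP = bandwidth * RTT
= 10000 Mbps * 312 ms
= 10000 * 1e6 * 312 / 1000 bits
= 3120000000 bits
= 390000000 bytes
= 380859.375 KB
BDP = 3120000000 bits (390000000 bytes)


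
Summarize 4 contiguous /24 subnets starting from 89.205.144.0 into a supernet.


Original prefix: /24
Number of subnets: 4 = 2^2
New prefix = 24 - 2 = 22
Supernet: 89.205.144.0/22


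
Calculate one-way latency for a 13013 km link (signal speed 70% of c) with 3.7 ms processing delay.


Speed = 0.7 * 3e5 km/s = 210000 km/s
Propagation delay = 13013 / 210000 = 0.062 s = 61.9667 ms
Processing delay = 3.7 ms
Total one-way latency = 65.6667 ms


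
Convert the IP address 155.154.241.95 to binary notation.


155 = 10011011
154 = 10011010
241 = 11110001
95 = 01011111
Binary: 10011011.10011010.11110001.01011111


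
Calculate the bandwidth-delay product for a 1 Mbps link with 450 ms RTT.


BDP = bandwidth * RTT
= 1 Mbps * 450 ms
= 1 * 1e6 * 450 / 1000 bits
= 450000 bits
= 56250 bytes
= 54.9316 KB
BDP = 450000 bits (56250 bytes)


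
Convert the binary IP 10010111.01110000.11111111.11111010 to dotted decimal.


10010111 = 151
01110000 = 112
11111111 = 255
11111010 = 250
IP: 151.112.255.250


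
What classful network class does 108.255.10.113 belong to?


First octet: 108
Binary: 01101100
0xxxxxxx -> Class A (1-126)
Class A, default mask 255.0.0.0 (/8)


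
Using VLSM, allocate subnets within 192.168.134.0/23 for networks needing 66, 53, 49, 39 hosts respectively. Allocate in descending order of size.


66 hosts -> /25 (126 usable): 192.168.134.0/25
53 hosts -> /26 (62 usable): 192.168.134.128/26
49 hosts -> /26 (62 usable): 192.168.134.192/26
39 hosts -> /26 (62 usable): 192.168.135.0/26
Allocation: 192.168.134.0/25 (66 hosts, 126 usable); 192.168.134.128/26 (53 hosts, 62 usable); 192.168.134.192/26 (49 hosts, 62 usable); 192.168.135.0/26 (39 hosts, 62 usable)


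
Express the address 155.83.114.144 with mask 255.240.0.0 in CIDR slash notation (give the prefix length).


Binary: 11111111.11110000.00000000.00000000
Count leading 1s
Prefix: /12


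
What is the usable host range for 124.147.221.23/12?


Network: 124.144.0.0
Broadcast: 124.159.255.255
First usable = network + 1
Last usable = broadcast - 1
Range: 124.144.0.1 to 124.159.255.254


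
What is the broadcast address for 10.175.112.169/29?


Network: 10.175.112.168/29
Host bits = 3
Set all host bits to 1:
Broadcast: 10.175.112.175


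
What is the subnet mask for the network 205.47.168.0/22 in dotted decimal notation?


/22 means 22 network bits, 10 host bits
Binary: 11111111111111111111110000000000
Mask: 255.255.252.0


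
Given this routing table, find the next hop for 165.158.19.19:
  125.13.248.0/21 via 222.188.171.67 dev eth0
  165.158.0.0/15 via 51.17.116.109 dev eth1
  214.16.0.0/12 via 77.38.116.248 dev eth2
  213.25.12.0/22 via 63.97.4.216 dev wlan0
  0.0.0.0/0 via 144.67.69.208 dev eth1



Longest prefix match for 165.158.19.19:
  /21 125.13.248.0: no
  /15 165.158.0.0: MATCH
  /12 214.16.0.0: no
  /22 213.25.12.0: no
  /0 0.0.0.0: MATCH
Selected: next-hop 51.17.116.109 via eth1 (matched /15)


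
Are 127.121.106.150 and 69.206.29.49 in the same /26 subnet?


Mask: 255.255.255.192
127.121.106.150 AND mask = 127.121.106.128
69.206.29.49 AND mask = 69.206.29.0
No, different subnets (127.121.106.128 vs 69.206.29.0)


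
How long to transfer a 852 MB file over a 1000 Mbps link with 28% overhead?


Effective throughput = 1000 * (1 - 28/100) = 720 Mbps
File size in Mb = 852 * 8 = 6816 Mb
Time = 6816 / 720
Time = 9.4667 seconds


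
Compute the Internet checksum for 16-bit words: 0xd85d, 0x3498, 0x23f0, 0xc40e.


Sum all words (with carry folding):
+ 0xd85d = 0xd85d
+ 0x3498 = 0x0cf6
+ 0x23f0 = 0x30e6
+ 0xc40e = 0xf4f4
One's complement: ~0xf4f4
Checksum = 0x0b0b


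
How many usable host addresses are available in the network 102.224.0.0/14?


Host bits = 32 - 14 = 18
Total addresses = 2^18 = 262144
Usable = total - 2 (network and broadcast)
Usable hosts: 262142


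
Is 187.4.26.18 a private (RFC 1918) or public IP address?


RFC 1918 private ranges:
  10.0.0.0/8 (10.0.0.0 - 10.255.255.255)
  172.16.0.0/12 (172.16.0.0 - 172.31.255.255)
  192.168.0.0/16 (192.168.0.0 - 192.168.255.255)
Public (not in any RFC 1918 range)


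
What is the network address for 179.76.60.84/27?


IP:   10110011.01001100.00111100.01010100
Mask: 11111111.11111111.11111111.11100000
AND operation:
Net:  10110011.01001100.00111100.01000000
Network: 179.76.60.64/27


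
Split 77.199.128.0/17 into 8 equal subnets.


New prefix = 17 + 3 = 20
Each subnet has 4096 addresses
  77.199.128.0/20
  77.199.144.0/20
  77.199.160.0/20
  77.199.176.0/20
  77.199.192.0/20
  77.199.208.0/20
  77.199.224.0/20
  77.199.240.0/20
Subnets: 77.199.128.0/20, 77.199.144.0/20, 77.199.160.0/20, 77.199.176.0/20, 77.199.192.0/20, 77.199.208.0/20, 77.199.224.0/20, 77.199.240.0/20


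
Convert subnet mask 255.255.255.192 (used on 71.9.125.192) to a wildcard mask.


Subnet mask: 255.255.255.192
Wildcard = 255.255.255.255 - subnet mask
255 - 255 = 0
255 - 255 = 0
255 - 255 = 0
255 - 192 = 63
Wildcard: 0.0.0.63


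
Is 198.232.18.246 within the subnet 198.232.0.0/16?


Subnet network: 198.232.0.0
Test IP AND mask: 198.232.0.0
Yes, 198.232.18.246 is in 198.232.0.0/16


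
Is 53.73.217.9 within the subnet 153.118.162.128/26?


Subnet network: 153.118.162.128
Test IP AND mask: 53.73.217.0
No, 53.73.217.9 is not in 153.118.162.128/26


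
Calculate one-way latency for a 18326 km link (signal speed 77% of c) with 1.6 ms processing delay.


Speed = 0.77 * 3e5 km/s = 231000 km/s
Propagation delay = 18326 / 231000 = 0.0793 s = 79.3333 ms
Processing delay = 1.6 ms
Total one-way latency = 80.9333 ms


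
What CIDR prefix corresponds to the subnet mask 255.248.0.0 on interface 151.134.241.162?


Binary: 11111111.11111000.00000000.00000000
Count leading 1s
Prefix: /13


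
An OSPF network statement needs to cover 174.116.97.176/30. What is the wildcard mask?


Subnet mask: 255.255.255.252
Wildcard = 255.255.255.255 - subnet mask
255 - 255 = 0
255 - 255 = 0
255 - 255 = 0
255 - 252 = 3
Wildcard: 0.0.0.3


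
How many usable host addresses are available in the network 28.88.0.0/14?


Host bits = 32 - 14 = 18
Total addresses = 2^18 = 262144
Usable = total - 2 (network and broadcast)
Usable hosts: 262142


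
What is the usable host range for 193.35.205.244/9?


Network: 193.0.0.0
Broadcast: 193.127.255.255
First usable = network + 1
Last usable = broadcast - 1
Range: 193.0.0.1 to 193.127.255.254


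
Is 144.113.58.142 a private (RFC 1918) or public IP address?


RFC 1918 private ranges:
  10.0.0.0/8 (10.0.0.0 - 10.255.255.255)
  172.16.0.0/12 (172.16.0.0 - 172.31.255.255)
  192.168.0.0/16 (192.168.0.0 - 192.168.255.255)
Public (not in any RFC 1918 range)


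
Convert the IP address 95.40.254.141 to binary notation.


95 = 01011111
40 = 00101000
254 = 11111110
141 = 10001101
Binary: 01011111.00101000.11111110.10001101


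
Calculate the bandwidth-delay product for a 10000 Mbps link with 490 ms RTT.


BDP = bandwidth * RTT
= 10000 Mbps * 490 ms
= 10000 * 1e6 * 490 / 1000 bits
= 4900000000 bits
= 612500000 bytes
= 598144.5312 KB
BDP = 4900000000 bits (612500000 bytes)


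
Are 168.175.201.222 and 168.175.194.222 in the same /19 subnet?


Mask: 255.255.224.0
168.175.201.222 AND mask = 168.175.192.0
168.175.194.222 AND mask = 168.175.192.0
Yes, same subnet (168.175.192.0)


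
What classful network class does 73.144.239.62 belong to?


First octet: 73
Binary: 01001001
0xxxxxxx -> Class A (1-126)
Class A, default mask 255.0.0.0 (/8)


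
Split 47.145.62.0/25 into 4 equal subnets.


New prefix = 25 + 2 = 27
Each subnet has 32 addresses
  47.145.62.0/27
  47.145.62.32/27
  47.145.62.64/27
  47.145.62.96/27
Subnets: 47.145.62.0/27, 47.145.62.32/27, 47.145.62.64/27, 47.145.62.96/27


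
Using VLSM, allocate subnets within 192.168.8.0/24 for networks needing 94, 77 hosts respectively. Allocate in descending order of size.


94 hosts -> /25 (126 usable): 192.168.8.0/25
77 hosts -> /25 (126 usable): 192.168.8.128/25
Allocation: 192.168.8.0/25 (94 hosts, 126 usable); 192.168.8.128/25 (77 hosts, 126 usable)


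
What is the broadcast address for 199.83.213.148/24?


Network: 199.83.213.0/24
Host bits = 8
Set all host bits to 1:
Broadcast: 199.83.213.255


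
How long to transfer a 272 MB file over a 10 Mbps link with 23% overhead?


Effective throughput = 10 * (1 - 23/100) = 7.7 Mbps
File size in Mb = 272 * 8 = 2176 Mb
Time = 2176 / 7.7
Time = 282.5974 seconds


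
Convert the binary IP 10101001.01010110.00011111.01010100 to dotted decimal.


10101001 = 169
01010110 = 86
00011111 = 31
01010100 = 84
IP: 169.86.31.84


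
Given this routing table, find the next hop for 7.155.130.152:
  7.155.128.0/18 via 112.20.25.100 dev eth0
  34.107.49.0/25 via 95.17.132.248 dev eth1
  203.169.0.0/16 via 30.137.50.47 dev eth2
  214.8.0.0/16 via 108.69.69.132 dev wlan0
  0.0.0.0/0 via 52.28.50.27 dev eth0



Longest prefix match for 7.155.130.152:
  /18 7.155.128.0: MATCH
  /25 34.107.49.0: no
  /16 203.169.0.0: no
  /16 214.8.0.0: no
  /0 0.0.0.0: MATCH
Selected: next-hop 112.20.25.100 via eth0 (matched /18)


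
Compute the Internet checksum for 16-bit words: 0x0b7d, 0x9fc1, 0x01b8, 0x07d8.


Sum all words (with carry folding):
+ 0x0b7d = 0x0b7d
+ 0x9fc1 = 0xab3e
+ 0x01b8 = 0xacf6
+ 0x07d8 = 0xb4ce
One's complement: ~0xb4ce
Checksum = 0x4b31


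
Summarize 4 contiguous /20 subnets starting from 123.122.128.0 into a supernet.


Original prefix: /20
Number of subnets: 4 = 2^2
New prefix = 20 - 2 = 18
Supernet: 123.122.128.0/18


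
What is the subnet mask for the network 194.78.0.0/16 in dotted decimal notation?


/16 means 16 network bits, 16 host bits
Binary: 11111111111111110000000000000000
Mask: 255.255.0.0


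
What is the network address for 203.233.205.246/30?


IP:   11001011.11101001.11001101.11110110
Mask: 11111111.11111111.11111111.11111100
AND operation:
Net:  11001011.11101001.11001101.11110100
Network: 203.233.205.244/30


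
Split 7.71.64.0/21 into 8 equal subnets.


New prefix = 21 + 3 = 24
Each subnet has 256 addresses
  7.71.64.0/24
  7.71.65.0/24
  7.71.66.0/24
  7.71.67.0/24
  7.71.68.0/24
  7.71.69.0/24
  7.71.70.0/24
  7.71.71.0/24
Subnets: 7.71.64.0/24, 7.71.65.0/24, 7.71.66.0/24, 7.71.67.0/24, 7.71.68.0/24, 7.71.69.0/24, 7.71.70.0/24, 7.71.71.0/24


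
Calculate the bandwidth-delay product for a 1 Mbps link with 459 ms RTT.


BDP = bandwidth * RTT
= 1 Mbps * 459 ms
= 1 * 1e6 * 459 / 1000 bits
= 459000 bits
= 57375 bytes
= 56.0303 KB
BDP = 459000 bits (57375 bytes)


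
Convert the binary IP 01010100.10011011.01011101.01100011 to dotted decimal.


01010100 = 84
10011011 = 155
01011101 = 93
01100011 = 99
IP: 84.155.93.99


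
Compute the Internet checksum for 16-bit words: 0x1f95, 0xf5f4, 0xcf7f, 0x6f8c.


Sum all words (with carry folding):
+ 0x1f95 = 0x1f95
+ 0xf5f4 = 0x158a
+ 0xcf7f = 0xe509
+ 0x6f8c = 0x5496
One's complement: ~0x5496
Checksum = 0xab69


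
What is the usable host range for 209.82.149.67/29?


Network: 209.82.149.64
Broadcast: 209.82.149.71
First usable = network + 1
Last usable = broadcast - 1
Range: 209.82.149.65 to 209.82.149.70


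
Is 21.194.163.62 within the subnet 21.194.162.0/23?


Subnet network: 21.194.162.0
Test IP AND mask: 21.194.162.0
Yes, 21.194.163.62 is in 21.194.162.0/23


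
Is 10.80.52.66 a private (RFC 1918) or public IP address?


RFC 1918 private ranges:
  10.0.0.0/8 (10.0.0.0 - 10.255.255.255)
  172.16.0.0/12 (172.16.0.0 - 172.31.255.255)
  192.168.0.0/16 (192.168.0.0 - 192.168.255.255)
Private (in 10.0.0.0/8)


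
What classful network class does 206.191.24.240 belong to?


First octet: 206
Binary: 11001110
110xxxxx -> Class C (192-223)
Class C, default mask 255.255.255.0 (/24)


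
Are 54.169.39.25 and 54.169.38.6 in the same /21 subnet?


Mask: 255.255.248.0
54.169.39.25 AND mask = 54.169.32.0
54.169.38.6 AND mask = 54.169.32.0
Yes, same subnet (54.169.32.0)
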